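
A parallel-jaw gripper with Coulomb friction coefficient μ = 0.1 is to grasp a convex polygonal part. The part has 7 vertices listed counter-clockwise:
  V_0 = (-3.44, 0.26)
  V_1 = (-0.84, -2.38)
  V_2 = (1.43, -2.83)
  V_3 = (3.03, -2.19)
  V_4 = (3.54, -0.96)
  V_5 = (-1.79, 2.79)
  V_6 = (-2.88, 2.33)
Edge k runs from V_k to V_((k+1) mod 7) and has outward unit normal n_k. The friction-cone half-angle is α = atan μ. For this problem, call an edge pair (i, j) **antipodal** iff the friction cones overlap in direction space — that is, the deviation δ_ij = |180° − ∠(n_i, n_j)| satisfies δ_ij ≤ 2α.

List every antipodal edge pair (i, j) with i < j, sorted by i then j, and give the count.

count = 3; pairs: (0,4), (2,5), (3,6)

α = atan 0.1 = 5.71°;  2α = 11.42°
n_0 = (-0.7125, -0.7017)
n_1 = (-0.1945, -0.9809)
n_2 = (+0.3714, -0.9285)
n_3 = (+0.9237, -0.3830)
n_4 = (+0.5754, +0.8179)
n_5 = (-0.3888, +0.9213)
n_6 = (-0.9653, +0.2611)
  (0,1): δ = 145.78°  ·
  (0,2): δ = 112.76°  ·
  (0,3): δ = 67.08°  ·
  (0,4): δ = 10.31°  ✓
  (0,5): δ = 68.32°  ·
  (0,6): δ = 120.30°  ·
  (1,2): δ = 146.99°  ·
  (1,3): δ = 101.31°  ·
  (1,4): δ = 23.92°  ·
  (1,5): δ = 34.09°  ·
  (1,6): δ = 86.07°  ·
  (2,3): δ = 134.32°  ·
  (2,4): δ = 56.93°  ·
  (2,5): δ = 1.08°  ✓
  (2,6): δ = 53.06°  ·
  (3,4): δ = 102.61°  ·
  (3,5): δ = 44.60°  ·
  (3,6): δ = 7.38°  ✓
  (4,5): δ = 121.99°  ·
  (4,6): δ = 70.01°  ·
  (5,6): δ = 128.02°  ·
antipodal pairs: 3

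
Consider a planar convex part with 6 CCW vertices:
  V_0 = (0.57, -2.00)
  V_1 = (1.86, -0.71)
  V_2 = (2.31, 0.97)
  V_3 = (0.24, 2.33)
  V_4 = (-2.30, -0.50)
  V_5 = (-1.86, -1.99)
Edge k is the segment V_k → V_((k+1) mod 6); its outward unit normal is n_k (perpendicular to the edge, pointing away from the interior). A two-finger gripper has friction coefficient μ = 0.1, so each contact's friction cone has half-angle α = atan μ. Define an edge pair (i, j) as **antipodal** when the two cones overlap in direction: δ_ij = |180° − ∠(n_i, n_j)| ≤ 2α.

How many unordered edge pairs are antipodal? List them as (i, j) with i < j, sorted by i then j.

count = 1; pairs: (0,3)

α = atan 0.1 = 5.71°;  2α = 11.42°
n_0 = (+0.7071, -0.7071)
n_1 = (+0.9659, -0.2587)
n_2 = (+0.5491, +0.8358)
n_3 = (-0.7442, +0.6679)
n_4 = (-0.9591, -0.2832)
n_5 = (-0.0041, -1.0000)
  (0,1): δ = 150.00°  ·
  (0,2): δ = 78.31°  ·
  (0,3): δ = 3.09°  ✓
  (0,4): δ = 61.45°  ·
  (0,5): δ = 134.76°  ·
  (1,2): δ = 108.31°  ·
  (1,3): δ = 26.91°  ·
  (1,4): δ = 31.45°  ·
  (1,5): δ = 104.76°  ·
  (2,3): δ = 98.60°  ·
  (2,4): δ = 40.24°  ·
  (2,5): δ = 33.07°  ·
  (3,4): δ = 121.64°  ·
  (3,5): δ = 48.33°  ·
  (4,5): δ = 106.69°  ·
antipodal pairs: 1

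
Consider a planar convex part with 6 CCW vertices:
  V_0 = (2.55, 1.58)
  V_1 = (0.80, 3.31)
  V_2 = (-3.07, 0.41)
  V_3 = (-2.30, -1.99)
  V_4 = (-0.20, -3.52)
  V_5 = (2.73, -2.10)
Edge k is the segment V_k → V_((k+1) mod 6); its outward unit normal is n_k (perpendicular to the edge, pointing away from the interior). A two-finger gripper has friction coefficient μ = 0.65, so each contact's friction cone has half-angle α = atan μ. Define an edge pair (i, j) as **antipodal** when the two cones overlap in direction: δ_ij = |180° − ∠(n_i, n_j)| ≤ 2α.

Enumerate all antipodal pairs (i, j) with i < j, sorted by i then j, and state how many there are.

α = atan 0.65 = 33.02°;  2α = 66.05°
n_0 = (+0.7030, +0.7112)
n_1 = (-0.5997, +0.8002)
n_2 = (-0.9522, -0.3055)
n_3 = (-0.5889, -0.8082)
n_4 = (+0.4361, -0.8999)
n_5 = (+0.9988, +0.0489)
  (0,1): δ = 98.48°  ·
  (0,2): δ = 27.54°  ✓
  (0,3): δ = 8.59°  ✓
  (0,4): δ = 70.53°  ·
  (0,5): δ = 137.47°  ·
  (1,2): δ = 109.06°  ·
  (1,3): δ = 72.92°  ·
  (1,4): δ = 10.99°  ✓
  (1,5): δ = 55.95°  ✓
  (2,3): δ = 143.86°  ·
  (2,4): δ = 81.93°  ·
  (2,5): δ = 14.99°  ✓
  (3,4): δ = 118.07°  ·
  (3,5): δ = 51.12°  ✓
  (4,5): δ = 113.06°  ·
antipodal pairs: 6

count = 6; pairs: (0,2), (0,3), (1,4), (1,5), (2,5), (3,5)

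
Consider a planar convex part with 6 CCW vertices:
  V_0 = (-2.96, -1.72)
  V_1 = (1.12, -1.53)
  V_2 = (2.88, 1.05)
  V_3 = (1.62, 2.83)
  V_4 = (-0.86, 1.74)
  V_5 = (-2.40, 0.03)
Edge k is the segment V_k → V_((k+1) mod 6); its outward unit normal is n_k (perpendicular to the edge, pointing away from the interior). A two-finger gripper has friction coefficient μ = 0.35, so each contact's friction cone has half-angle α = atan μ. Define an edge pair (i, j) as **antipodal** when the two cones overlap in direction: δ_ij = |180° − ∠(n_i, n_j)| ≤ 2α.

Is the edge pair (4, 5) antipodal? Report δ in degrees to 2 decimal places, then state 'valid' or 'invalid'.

α = atan 0.35 = 19.29°;  2α = 38.58°
edge 4: e_4 = (-1.54, -1.71);  n_4 = (-0.7431, +0.6692)
edge 5: e_5 = (-0.56, -1.75);  n_5 = (-0.9524, +0.3048)
∠(n_4, n_5) = 24.26°
δ = |180° − 24.26°| = 155.74°
155.74° > 2α = 38.58°  →  invalid

δ = 155.74°, invalid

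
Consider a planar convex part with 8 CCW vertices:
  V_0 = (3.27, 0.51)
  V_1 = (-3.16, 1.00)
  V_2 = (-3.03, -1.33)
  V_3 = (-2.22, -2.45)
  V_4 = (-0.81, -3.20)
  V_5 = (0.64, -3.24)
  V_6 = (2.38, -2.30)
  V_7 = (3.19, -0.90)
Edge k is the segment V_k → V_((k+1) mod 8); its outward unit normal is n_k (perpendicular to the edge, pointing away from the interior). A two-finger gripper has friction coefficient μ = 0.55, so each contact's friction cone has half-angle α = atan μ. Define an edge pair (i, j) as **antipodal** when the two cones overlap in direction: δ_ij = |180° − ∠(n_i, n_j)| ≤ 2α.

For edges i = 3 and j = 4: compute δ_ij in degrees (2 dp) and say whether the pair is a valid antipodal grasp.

α = atan 0.55 = 28.81°;  2α = 57.62°
edge 3: e_3 = (+1.41, -0.75);  n_3 = (-0.4696, -0.8829)
edge 4: e_4 = (+1.45, -0.04);  n_4 = (-0.0276, -0.9996)
∠(n_3, n_4) = 26.43°
δ = |180° − 26.43°| = 153.57°
153.57° > 2α = 57.62°  →  invalid

δ = 153.57°, invalid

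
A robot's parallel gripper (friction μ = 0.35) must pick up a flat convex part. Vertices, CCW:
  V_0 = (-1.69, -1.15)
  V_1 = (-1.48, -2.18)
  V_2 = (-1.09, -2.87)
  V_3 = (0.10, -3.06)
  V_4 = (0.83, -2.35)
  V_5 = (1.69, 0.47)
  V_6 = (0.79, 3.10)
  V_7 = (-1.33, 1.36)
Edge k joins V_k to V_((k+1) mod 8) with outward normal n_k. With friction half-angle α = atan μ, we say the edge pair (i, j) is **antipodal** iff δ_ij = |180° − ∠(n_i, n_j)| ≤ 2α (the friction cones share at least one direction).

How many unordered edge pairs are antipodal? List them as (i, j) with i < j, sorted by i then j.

count = 8; pairs: (0,4), (0,5), (1,5), (3,6), (3,7), (4,6), (4,7), (5,7)

α = atan 0.35 = 19.29°;  2α = 38.58°
n_0 = (-0.9798, -0.1998)
n_1 = (-0.8706, -0.4921)
n_2 = (-0.1577, -0.9875)
n_3 = (+0.6972, -0.7169)
n_4 = (+0.9565, -0.2917)
n_5 = (+0.9461, +0.3238)
n_6 = (-0.6344, +0.7730)
n_7 = (-0.9899, +0.1420)
  (0,1): δ = 162.05°  ·
  (0,2): δ = 110.60°  ·
  (0,3): δ = 57.32°  ·
  (0,4): δ = 28.48°  ✓
  (0,5): δ = 7.37°  ✓
  (0,6): δ = 117.85°  ·
  (0,7): δ = 160.31°  ·
  (1,2): δ = 128.55°  ·
  (1,3): δ = 75.27°  ·
  (1,4): δ = 46.44°  ·
  (1,5): δ = 10.58°  ✓
  (1,6): δ = 99.90°  ·
  (1,7): δ = 142.36°  ·
  (2,3): δ = 126.72°  ·
  (2,4): δ = 97.89°  ·
  (2,5): δ = 62.04°  ·
  (2,6): δ = 48.45°  ·
  (2,7): δ = 90.91°  ·
  (3,4): δ = 151.16°  ·
  (3,5): δ = 115.31°  ·
  (3,6): δ = 4.83°  ✓
  (3,7): δ = 37.63°  ✓
  (4,5): δ = 144.15°  ·
  (4,6): δ = 33.66°  ✓
  (4,7): δ = 8.80°  ✓
  (5,6): δ = 69.51°  ·
  (5,7): δ = 27.05°  ✓
  (6,7): δ = 137.54°  ·
antipodal pairs: 8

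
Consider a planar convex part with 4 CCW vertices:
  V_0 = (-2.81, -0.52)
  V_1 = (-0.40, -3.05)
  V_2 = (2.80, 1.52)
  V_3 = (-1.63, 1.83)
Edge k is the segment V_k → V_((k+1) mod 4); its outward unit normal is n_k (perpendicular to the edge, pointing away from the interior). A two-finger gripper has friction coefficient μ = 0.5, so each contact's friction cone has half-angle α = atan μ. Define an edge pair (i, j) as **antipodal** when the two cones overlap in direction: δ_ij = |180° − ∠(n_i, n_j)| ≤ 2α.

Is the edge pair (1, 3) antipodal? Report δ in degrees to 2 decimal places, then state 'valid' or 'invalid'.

δ = 8.34°, valid

α = atan 0.5 = 26.57°;  2α = 53.13°
edge 1: e_1 = (+3.20, +4.57);  n_1 = (+0.8191, -0.5736)
edge 3: e_3 = (-1.18, -2.35);  n_3 = (-0.8937, +0.4487)
∠(n_1, n_3) = 171.66°
δ = |180° − 171.66°| = 8.34°
8.34° ≤ 2α = 53.13°  →  valid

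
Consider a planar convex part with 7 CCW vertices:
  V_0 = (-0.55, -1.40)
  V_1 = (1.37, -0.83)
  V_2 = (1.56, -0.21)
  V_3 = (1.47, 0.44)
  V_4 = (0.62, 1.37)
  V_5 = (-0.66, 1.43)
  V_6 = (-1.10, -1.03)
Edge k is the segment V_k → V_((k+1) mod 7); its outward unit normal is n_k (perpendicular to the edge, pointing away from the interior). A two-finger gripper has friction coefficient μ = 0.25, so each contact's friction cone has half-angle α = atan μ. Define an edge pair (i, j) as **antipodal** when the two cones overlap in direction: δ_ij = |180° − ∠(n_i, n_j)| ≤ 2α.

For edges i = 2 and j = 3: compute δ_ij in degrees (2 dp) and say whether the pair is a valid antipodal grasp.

α = atan 0.25 = 14.04°;  2α = 28.07°
edge 2: e_2 = (-0.09, +0.65);  n_2 = (+0.9905, +0.1372)
edge 3: e_3 = (-0.85, +0.93);  n_3 = (+0.7381, +0.6746)
∠(n_2, n_3) = 34.54°
δ = |180° − 34.54°| = 145.46°
145.46° > 2α = 28.07°  →  invalid

δ = 145.46°, invalid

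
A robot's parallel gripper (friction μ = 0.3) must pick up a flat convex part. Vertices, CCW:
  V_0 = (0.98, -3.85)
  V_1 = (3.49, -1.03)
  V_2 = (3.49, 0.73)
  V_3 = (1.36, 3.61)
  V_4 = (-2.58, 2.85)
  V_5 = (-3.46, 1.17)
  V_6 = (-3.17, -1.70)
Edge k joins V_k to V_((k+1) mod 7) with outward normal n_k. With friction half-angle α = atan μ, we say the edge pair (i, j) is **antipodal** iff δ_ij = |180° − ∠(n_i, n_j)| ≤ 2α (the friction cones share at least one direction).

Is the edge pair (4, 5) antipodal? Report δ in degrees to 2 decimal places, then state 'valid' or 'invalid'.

δ = 146.58°, invalid

α = atan 0.3 = 16.70°;  2α = 33.40°
edge 4: e_4 = (-0.88, -1.68);  n_4 = (-0.8858, +0.4640)
edge 5: e_5 = (+0.29, -2.87);  n_5 = (-0.9949, -0.1005)
∠(n_4, n_5) = 33.42°
δ = |180° − 33.42°| = 146.58°
146.58° > 2α = 33.40°  →  invalid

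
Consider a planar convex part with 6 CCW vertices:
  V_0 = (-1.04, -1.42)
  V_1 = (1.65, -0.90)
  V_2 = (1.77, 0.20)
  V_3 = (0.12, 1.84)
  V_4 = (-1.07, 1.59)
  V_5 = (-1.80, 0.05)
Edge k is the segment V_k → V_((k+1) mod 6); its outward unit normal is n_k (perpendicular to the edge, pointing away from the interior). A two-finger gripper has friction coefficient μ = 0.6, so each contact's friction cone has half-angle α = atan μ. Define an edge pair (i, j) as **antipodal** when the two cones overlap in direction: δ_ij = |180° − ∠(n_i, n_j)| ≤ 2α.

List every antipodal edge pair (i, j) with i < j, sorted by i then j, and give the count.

count = 6; pairs: (0,2), (0,3), (0,4), (1,4), (1,5), (2,5)

α = atan 0.6 = 30.96°;  2α = 61.93°
n_0 = (+0.1898, -0.9818)
n_1 = (+0.9941, -0.1084)
n_2 = (+0.7050, +0.7093)
n_3 = (-0.2056, +0.9786)
n_4 = (-0.9036, +0.4283)
n_5 = (-0.8883, -0.4593)
  (0,1): δ = 107.17°  ·
  (0,2): δ = 55.77°  ✓
  (0,3): δ = 0.92°  ✓
  (0,4): δ = 53.70°  ✓
  (0,5): δ = 106.40°  ·
  (1,2): δ = 128.60°  ·
  (1,3): δ = 71.91°  ·
  (1,4): δ = 19.14°  ✓
  (1,5): δ = 33.57°  ✓
  (2,3): δ = 123.31°  ·
  (2,4): δ = 70.54°  ·
  (2,5): δ = 17.83°  ✓
  (3,4): δ = 127.23°  ·
  (3,5): δ = 74.53°  ·
  (4,5): δ = 127.30°  ·
antipodal pairs: 6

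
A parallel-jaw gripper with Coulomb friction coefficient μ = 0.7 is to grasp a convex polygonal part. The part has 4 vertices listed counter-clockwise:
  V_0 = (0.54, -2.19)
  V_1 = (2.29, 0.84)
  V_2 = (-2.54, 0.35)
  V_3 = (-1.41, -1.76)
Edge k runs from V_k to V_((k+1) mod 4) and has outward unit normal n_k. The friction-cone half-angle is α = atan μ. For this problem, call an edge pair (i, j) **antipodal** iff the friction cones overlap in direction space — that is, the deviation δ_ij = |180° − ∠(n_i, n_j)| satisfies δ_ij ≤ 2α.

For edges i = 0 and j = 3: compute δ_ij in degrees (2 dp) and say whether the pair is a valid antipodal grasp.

α = atan 0.7 = 34.99°;  2α = 69.98°
edge 0: e_0 = (+1.75, +3.03);  n_0 = (+0.8659, -0.5001)
edge 3: e_3 = (+1.95, -0.43);  n_3 = (-0.2153, -0.9765)
∠(n_0, n_3) = 72.43°
δ = |180° − 72.43°| = 107.57°
107.57° > 2α = 69.98°  →  invalid

δ = 107.57°, invalid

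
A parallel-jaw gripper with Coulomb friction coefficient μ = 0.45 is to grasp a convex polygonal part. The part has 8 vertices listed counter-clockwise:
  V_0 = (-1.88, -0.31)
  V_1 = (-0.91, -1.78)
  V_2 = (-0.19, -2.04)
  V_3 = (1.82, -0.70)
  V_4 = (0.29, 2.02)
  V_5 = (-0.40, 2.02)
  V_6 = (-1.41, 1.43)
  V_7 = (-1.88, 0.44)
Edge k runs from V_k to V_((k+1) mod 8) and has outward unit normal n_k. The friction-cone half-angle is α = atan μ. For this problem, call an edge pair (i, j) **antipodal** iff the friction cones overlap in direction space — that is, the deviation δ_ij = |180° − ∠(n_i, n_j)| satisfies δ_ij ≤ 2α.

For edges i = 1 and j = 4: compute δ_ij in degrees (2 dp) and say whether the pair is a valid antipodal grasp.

α = atan 0.45 = 24.23°;  2α = 48.46°
edge 1: e_1 = (+0.72, -0.26);  n_1 = (-0.3396, -0.9406)
edge 4: e_4 = (-0.69, +0.00);  n_4 = (+0.0000, +1.0000)
∠(n_1, n_4) = 160.14°
δ = |180° − 160.14°| = 19.86°
19.86° ≤ 2α = 48.46°  →  valid

δ = 19.86°, valid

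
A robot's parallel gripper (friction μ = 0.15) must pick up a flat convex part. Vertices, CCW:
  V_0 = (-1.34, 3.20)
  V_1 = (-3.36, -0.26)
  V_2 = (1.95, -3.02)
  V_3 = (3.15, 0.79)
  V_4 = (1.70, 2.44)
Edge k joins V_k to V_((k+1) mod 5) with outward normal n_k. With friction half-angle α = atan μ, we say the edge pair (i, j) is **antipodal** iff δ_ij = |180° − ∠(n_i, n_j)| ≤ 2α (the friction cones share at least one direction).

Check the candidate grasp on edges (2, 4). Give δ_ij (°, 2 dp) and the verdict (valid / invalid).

δ = 86.55°, invalid

α = atan 0.15 = 8.53°;  2α = 17.06°
edge 2: e_2 = (+1.20, +3.81);  n_2 = (+0.9538, -0.3004)
edge 4: e_4 = (-3.04, +0.76);  n_4 = (+0.2425, +0.9701)
∠(n_2, n_4) = 93.45°
δ = |180° − 93.45°| = 86.55°
86.55° > 2α = 17.06°  →  invalid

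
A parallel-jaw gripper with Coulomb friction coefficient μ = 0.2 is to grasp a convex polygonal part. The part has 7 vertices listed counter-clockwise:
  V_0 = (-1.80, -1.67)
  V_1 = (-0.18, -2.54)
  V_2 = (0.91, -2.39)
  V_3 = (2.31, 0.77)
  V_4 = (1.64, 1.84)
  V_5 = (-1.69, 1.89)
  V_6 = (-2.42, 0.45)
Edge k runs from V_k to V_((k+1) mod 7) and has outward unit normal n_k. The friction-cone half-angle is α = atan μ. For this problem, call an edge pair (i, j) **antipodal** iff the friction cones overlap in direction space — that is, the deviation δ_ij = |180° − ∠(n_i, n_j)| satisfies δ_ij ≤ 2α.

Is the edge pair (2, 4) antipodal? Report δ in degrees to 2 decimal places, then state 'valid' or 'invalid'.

α = atan 0.2 = 11.31°;  2α = 22.62°
edge 2: e_2 = (+1.40, +3.16);  n_2 = (+0.9143, -0.4051)
edge 4: e_4 = (-3.33, +0.05);  n_4 = (+0.0150, +0.9999)
∠(n_2, n_4) = 113.03°
δ = |180° − 113.03°| = 66.97°
66.97° > 2α = 22.62°  →  invalid

δ = 66.97°, invalid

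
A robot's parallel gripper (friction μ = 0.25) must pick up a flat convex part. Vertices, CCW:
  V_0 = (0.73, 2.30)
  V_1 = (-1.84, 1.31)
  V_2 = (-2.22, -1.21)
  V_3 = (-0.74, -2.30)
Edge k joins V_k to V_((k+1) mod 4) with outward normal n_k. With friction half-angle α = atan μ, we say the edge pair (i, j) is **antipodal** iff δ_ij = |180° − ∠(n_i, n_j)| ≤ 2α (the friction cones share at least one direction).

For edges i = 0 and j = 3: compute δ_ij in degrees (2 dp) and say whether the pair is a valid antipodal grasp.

α = atan 0.25 = 14.04°;  2α = 28.07°
edge 0: e_0 = (-2.57, -0.99);  n_0 = (-0.3595, +0.9332)
edge 3: e_3 = (+1.47, +4.60);  n_3 = (+0.9525, -0.3044)
∠(n_0, n_3) = 128.79°
δ = |180° − 128.79°| = 51.21°
51.21° > 2α = 28.07°  →  invalid

δ = 51.21°, invalid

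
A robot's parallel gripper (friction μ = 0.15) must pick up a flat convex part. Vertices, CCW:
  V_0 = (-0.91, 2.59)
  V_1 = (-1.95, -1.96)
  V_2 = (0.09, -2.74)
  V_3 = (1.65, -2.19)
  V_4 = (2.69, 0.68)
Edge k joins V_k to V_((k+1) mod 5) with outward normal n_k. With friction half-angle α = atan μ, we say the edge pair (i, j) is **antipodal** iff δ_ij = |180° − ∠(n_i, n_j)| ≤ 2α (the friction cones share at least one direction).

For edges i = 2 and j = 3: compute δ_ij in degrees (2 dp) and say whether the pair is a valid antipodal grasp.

δ = 129.34°, invalid

α = atan 0.15 = 8.53°;  2α = 17.06°
edge 2: e_2 = (+1.56, +0.55);  n_2 = (+0.3325, -0.9431)
edge 3: e_3 = (+1.04, +2.87);  n_3 = (+0.9402, -0.3407)
∠(n_2, n_3) = 50.66°
δ = |180° − 50.66°| = 129.34°
129.34° > 2α = 17.06°  →  invalid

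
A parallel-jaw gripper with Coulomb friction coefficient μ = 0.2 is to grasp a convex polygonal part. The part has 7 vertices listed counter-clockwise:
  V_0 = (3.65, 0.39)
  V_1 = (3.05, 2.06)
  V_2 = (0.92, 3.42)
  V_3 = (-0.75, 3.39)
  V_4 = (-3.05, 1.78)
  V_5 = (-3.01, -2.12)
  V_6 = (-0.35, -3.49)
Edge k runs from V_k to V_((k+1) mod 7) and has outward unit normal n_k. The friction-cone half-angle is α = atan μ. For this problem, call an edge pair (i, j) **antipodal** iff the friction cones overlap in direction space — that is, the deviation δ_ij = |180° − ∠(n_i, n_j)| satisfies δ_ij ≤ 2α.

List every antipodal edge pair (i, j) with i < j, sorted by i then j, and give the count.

α = atan 0.2 = 11.31°;  2α = 22.62°
n_0 = (+0.9411, +0.3381)
n_1 = (+0.5382, +0.8428)
n_2 = (-0.0180, +0.9998)
n_3 = (-0.5735, +0.8192)
n_4 = (-0.9999, -0.0103)
n_5 = (-0.4579, -0.8890)
n_6 = (+0.6963, -0.7178)
  (0,1): δ = 142.32°  ·
  (0,2): δ = 108.73°  ·
  (0,3): δ = 74.77°  ·
  (0,4): δ = 19.17°  ✓
  (0,5): δ = 42.99°  ·
  (0,6): δ = 114.37°  ·
  (1,2): δ = 146.41°  ·
  (1,3): δ = 112.45°  ·
  (1,4): δ = 56.85°  ·
  (1,5): δ = 5.31°  ✓
  (1,6): δ = 76.69°  ·
  (2,3): δ = 146.04°  ·
  (2,4): δ = 90.44°  ·
  (2,5): δ = 28.28°  ·
  (2,6): δ = 43.10°  ·
  (3,4): δ = 124.40°  ·
  (3,5): δ = 62.24°  ·
  (3,6): δ = 9.14°  ✓
  (4,5): δ = 117.84°  ·
  (4,6): δ = 46.46°  ·
  (5,6): δ = 108.62°  ·
antipodal pairs: 3

count = 3; pairs: (0,4), (1,5), (3,6)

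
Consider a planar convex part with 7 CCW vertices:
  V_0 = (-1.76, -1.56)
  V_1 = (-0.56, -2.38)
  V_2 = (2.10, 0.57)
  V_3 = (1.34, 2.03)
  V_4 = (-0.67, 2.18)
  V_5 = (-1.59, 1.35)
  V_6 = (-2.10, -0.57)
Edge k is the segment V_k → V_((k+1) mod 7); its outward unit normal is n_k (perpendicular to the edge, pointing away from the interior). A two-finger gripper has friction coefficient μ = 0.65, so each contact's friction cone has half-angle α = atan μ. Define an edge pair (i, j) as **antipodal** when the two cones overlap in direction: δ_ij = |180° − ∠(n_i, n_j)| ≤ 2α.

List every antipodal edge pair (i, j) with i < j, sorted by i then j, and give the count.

α = atan 0.65 = 33.02°;  2α = 66.05°
n_0 = (-0.5642, -0.8256)
n_1 = (+0.7427, -0.6697)
n_2 = (+0.8870, +0.4617)
n_3 = (+0.0744, +0.9972)
n_4 = (-0.6699, +0.7425)
n_5 = (-0.9665, +0.2567)
n_6 = (-0.9458, -0.3248)
  (0,1): δ = 97.69°  ·
  (0,2): δ = 28.15°  ✓
  (0,3): δ = 30.08°  ✓
  (0,4): δ = 76.40°  ·
  (0,5): δ = 109.47°  ·
  (0,6): δ = 143.30°  ·
  (1,2): δ = 110.46°  ·
  (1,3): δ = 52.23°  ✓
  (1,4): δ = 5.90°  ✓
  (1,5): δ = 27.17°  ✓
  (1,6): δ = 61.00°  ✓
  (2,3): δ = 121.77°  ·
  (2,4): δ = 75.44°  ·
  (2,5): δ = 42.37°  ✓
  (2,6): δ = 8.54°  ✓
  (3,4): δ = 133.68°  ·
  (3,5): δ = 100.61°  ·
  (3,6): δ = 66.78°  ·
  (4,5): δ = 146.93°  ·
  (4,6): δ = 113.10°  ·
  (5,6): δ = 146.17°  ·
antipodal pairs: 8

count = 8; pairs: (0,2), (0,3), (1,3), (1,4), (1,5), (1,6), (2,5), (2,6)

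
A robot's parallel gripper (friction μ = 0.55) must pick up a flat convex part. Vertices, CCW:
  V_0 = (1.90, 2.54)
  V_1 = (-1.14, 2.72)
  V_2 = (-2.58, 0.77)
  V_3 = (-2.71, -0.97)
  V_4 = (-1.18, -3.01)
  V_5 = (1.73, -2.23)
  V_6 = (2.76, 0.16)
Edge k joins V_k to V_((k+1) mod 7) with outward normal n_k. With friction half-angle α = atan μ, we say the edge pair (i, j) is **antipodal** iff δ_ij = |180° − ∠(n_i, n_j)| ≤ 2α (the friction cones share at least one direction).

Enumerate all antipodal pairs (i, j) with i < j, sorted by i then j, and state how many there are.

α = atan 0.55 = 28.81°;  2α = 57.62°
n_0 = (+0.0591, +0.9983)
n_1 = (-0.8044, +0.5940)
n_2 = (-0.9972, +0.0745)
n_3 = (-0.8000, -0.6000)
n_4 = (+0.2589, -0.9659)
n_5 = (+0.9183, -0.3958)
n_6 = (+0.9405, +0.3398)
  (0,1): δ = 123.06°  ·
  (0,2): δ = 90.88°  ·
  (0,3): δ = 49.74°  ✓
  (0,4): δ = 18.39°  ✓
  (0,5): δ = 70.07°  ·
  (0,6): δ = 113.26°  ·
  (1,2): δ = 147.83°  ·
  (1,3): δ = 106.69°  ·
  (1,4): δ = 38.55°  ✓
  (1,5): δ = 13.13°  ✓
  (1,6): δ = 56.31°  ✓
  (2,3): δ = 138.86°  ·
  (2,4): δ = 70.72°  ·
  (2,5): δ = 19.04°  ✓
  (2,6): δ = 24.14°  ✓
  (3,4): δ = 111.86°  ·
  (3,5): δ = 60.18°  ·
  (3,6): δ = 17.00°  ✓
  (4,5): δ = 128.32°  ·
  (4,6): δ = 85.14°  ·
  (5,6): δ = 136.82°  ·
antipodal pairs: 8

count = 8; pairs: (0,3), (0,4), (1,4), (1,5), (1,6), (2,5), (2,6), (3,6)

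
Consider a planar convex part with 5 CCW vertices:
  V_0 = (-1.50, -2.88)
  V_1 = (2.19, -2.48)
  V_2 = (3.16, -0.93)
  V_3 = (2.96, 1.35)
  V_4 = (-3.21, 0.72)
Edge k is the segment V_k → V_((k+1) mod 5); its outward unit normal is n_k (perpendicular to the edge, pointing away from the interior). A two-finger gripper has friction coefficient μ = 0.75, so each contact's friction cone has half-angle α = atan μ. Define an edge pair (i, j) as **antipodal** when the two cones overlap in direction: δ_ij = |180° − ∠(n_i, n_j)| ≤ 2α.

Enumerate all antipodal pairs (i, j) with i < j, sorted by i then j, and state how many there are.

count = 5; pairs: (0,3), (1,3), (1,4), (2,4), (3,4)

α = atan 0.75 = 36.87°;  2α = 73.74°
n_0 = (+0.1078, -0.9942)
n_1 = (+0.8477, -0.5305)
n_2 = (+0.9962, +0.0874)
n_3 = (-0.1016, +0.9948)
n_4 = (-0.9033, -0.4291)
  (0,1): δ = 128.23°  ·
  (0,2): δ = 91.17°  ·
  (0,3): δ = 0.36°  ✓
  (0,4): δ = 109.22°  ·
  (1,2): δ = 142.95°  ·
  (1,3): δ = 52.13°  ✓
  (1,4): δ = 57.45°  ✓
  (2,3): δ = 89.18°  ·
  (2,4): δ = 20.39°  ✓
  (3,4): δ = 70.42°  ✓
antipodal pairs: 5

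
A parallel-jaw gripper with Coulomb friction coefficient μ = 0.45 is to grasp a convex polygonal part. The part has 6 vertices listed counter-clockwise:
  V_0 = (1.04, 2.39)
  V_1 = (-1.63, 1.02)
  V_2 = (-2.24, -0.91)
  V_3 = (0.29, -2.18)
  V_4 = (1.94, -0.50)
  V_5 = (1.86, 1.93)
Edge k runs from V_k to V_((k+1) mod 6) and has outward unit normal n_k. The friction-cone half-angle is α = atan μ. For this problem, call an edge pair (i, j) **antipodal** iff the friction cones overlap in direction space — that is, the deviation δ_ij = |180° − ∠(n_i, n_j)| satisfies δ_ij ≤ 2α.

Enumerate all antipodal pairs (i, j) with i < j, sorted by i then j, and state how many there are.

count = 4; pairs: (0,3), (1,3), (1,4), (2,5)

α = atan 0.45 = 24.23°;  2α = 48.46°
n_0 = (-0.4565, +0.8897)
n_1 = (-0.9535, +0.3014)
n_2 = (-0.4486, -0.8937)
n_3 = (+0.7134, -0.7007)
n_4 = (+0.9995, +0.0329)
n_5 = (+0.4893, +0.8721)
  (0,1): δ = 134.70°  ·
  (0,2): δ = 53.82°  ·
  (0,3): δ = 18.35°  ✓
  (0,4): δ = 64.72°  ·
  (0,5): δ = 123.55°  ·
  (1,2): δ = 99.12°  ·
  (1,3): δ = 26.94°  ✓
  (1,4): δ = 19.43°  ✓
  (1,5): δ = 78.25°  ·
  (2,3): δ = 107.83°  ·
  (2,4): δ = 61.46°  ·
  (2,5): δ = 2.64°  ✓
  (3,4): δ = 133.63°  ·
  (3,5): δ = 74.81°  ·
  (4,5): δ = 121.18°  ·
antipodal pairs: 4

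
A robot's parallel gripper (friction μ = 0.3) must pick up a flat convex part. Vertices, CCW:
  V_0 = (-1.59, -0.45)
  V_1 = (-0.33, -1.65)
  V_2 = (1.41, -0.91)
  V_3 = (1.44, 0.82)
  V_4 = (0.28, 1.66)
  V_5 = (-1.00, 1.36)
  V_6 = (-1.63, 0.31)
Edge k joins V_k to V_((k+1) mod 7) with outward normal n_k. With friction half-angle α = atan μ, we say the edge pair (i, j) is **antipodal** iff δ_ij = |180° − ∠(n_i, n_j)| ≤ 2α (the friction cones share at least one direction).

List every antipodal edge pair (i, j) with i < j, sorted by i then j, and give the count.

count = 4; pairs: (0,3), (1,4), (2,5), (2,6)

α = atan 0.3 = 16.70°;  2α = 33.40°
n_0 = (-0.6897, -0.7241)
n_1 = (+0.3914, -0.9202)
n_2 = (+0.9998, -0.0173)
n_3 = (+0.5865, +0.8099)
n_4 = (-0.2282, +0.9736)
n_5 = (-0.8575, +0.5145)
n_6 = (-0.9986, -0.0526)
  (0,1): δ = 113.36°  ·
  (0,2): δ = 47.39°  ·
  (0,3): δ = 7.69°  ✓
  (0,4): δ = 56.79°  ·
  (0,5): δ = 102.64°  ·
  (0,6): δ = 136.62°  ·
  (1,2): δ = 114.03°  ·
  (1,3): δ = 58.95°  ·
  (1,4): δ = 9.85°  ✓
  (1,5): δ = 36.00°  ·
  (1,6): δ = 69.97°  ·
  (2,3): δ = 124.92°  ·
  (2,4): δ = 75.82°  ·
  (2,5): δ = 29.97°  ✓
  (2,6): δ = 4.01°  ✓
  (3,4): δ = 130.90°  ·
  (3,5): δ = 85.05°  ·
  (3,6): δ = 51.08°  ·
  (4,5): δ = 134.15°  ·
  (4,6): δ = 100.18°  ·
  (5,6): δ = 146.02°  ·
antipodal pairs: 4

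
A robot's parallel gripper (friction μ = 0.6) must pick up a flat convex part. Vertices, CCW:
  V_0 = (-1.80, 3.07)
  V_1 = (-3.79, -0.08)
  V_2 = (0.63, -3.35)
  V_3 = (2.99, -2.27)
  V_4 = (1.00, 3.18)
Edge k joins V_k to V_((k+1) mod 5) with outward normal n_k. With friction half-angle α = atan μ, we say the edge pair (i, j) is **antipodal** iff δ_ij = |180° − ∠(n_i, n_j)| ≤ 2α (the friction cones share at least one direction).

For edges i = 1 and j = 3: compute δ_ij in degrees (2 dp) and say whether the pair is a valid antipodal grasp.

α = atan 0.6 = 30.96°;  2α = 61.93°
edge 1: e_1 = (+4.42, -3.27);  n_1 = (-0.5947, -0.8039)
edge 3: e_3 = (-1.99, +5.45);  n_3 = (+0.9393, +0.3430)
∠(n_1, n_3) = 146.55°
δ = |180° − 146.55°| = 33.45°
33.45° ≤ 2α = 61.93°  →  valid

δ = 33.45°, valid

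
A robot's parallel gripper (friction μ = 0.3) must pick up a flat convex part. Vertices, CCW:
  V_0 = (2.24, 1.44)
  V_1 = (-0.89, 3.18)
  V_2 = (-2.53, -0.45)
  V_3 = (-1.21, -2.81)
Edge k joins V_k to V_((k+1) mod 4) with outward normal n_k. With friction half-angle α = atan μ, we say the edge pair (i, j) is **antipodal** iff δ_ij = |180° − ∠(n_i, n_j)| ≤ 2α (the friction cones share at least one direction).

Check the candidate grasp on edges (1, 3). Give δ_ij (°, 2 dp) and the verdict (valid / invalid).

α = atan 0.3 = 16.70°;  2α = 33.40°
edge 1: e_1 = (-1.64, -3.63);  n_1 = (-0.9113, +0.4117)
edge 3: e_3 = (+3.45, +4.25);  n_3 = (+0.7764, -0.6302)
∠(n_1, n_3) = 165.24°
δ = |180° − 165.24°| = 14.76°
14.76° ≤ 2α = 33.40°  →  valid

δ = 14.76°, valid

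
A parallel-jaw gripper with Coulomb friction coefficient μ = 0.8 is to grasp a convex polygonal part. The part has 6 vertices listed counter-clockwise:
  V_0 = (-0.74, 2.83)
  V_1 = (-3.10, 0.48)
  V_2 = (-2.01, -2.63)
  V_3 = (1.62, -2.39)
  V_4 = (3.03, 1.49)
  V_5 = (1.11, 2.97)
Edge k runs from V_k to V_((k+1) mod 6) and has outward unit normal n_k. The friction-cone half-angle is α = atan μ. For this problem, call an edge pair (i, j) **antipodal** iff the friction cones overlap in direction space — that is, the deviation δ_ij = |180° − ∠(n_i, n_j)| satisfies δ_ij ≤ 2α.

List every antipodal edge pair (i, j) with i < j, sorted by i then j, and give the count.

α = atan 0.8 = 38.66°;  2α = 77.32°
n_0 = (-0.7056, +0.7086)
n_1 = (-0.9437, -0.3308)
n_2 = (+0.0660, -0.9978)
n_3 = (+0.9399, -0.3415)
n_4 = (+0.6105, +0.7920)
n_5 = (-0.0755, +0.9971)
  (0,1): δ = 115.56°  ·
  (0,2): δ = 41.10°  ✓
  (0,3): δ = 25.15°  ✓
  (0,4): δ = 97.50°  ·
  (0,5): δ = 139.45°  ·
  (1,2): δ = 105.53°  ·
  (1,3): δ = 39.29°  ✓
  (1,4): δ = 33.06°  ✓
  (1,5): δ = 75.01°  ✓
  (2,3): δ = 113.75°  ·
  (2,4): δ = 41.41°  ✓
  (2,5): δ = 0.55°  ✓
  (3,4): δ = 107.65°  ·
  (3,5): δ = 65.70°  ✓
  (4,5): δ = 138.05°  ·
antipodal pairs: 8

count = 8; pairs: (0,2), (0,3), (1,3), (1,4), (1,5), (2,4), (2,5), (3,5)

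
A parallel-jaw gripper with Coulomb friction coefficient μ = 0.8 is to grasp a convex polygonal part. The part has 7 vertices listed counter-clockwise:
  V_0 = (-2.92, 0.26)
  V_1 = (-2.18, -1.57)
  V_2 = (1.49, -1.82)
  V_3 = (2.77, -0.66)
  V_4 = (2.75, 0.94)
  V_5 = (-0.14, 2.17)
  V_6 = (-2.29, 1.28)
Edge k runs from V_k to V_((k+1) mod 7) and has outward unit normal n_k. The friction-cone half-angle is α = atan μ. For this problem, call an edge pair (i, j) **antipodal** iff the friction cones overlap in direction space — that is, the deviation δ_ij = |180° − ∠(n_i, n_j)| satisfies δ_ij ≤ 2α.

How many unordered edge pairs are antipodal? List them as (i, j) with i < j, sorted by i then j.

α = atan 0.8 = 38.66°;  2α = 77.32°
n_0 = (-0.9271, -0.3749)
n_1 = (-0.0680, -0.9977)
n_2 = (+0.6715, -0.7410)
n_3 = (+0.9999, +0.0125)
n_4 = (+0.3916, +0.9201)
n_5 = (-0.3825, +0.9240)
n_6 = (-0.8508, +0.5255)
  (0,1): δ = 115.91°  ·
  (0,2): δ = 69.83°  ✓
  (0,3): δ = 21.30°  ✓
  (0,4): δ = 44.93°  ✓
  (0,5): δ = 90.47°  ·
  (0,6): δ = 126.28°  ·
  (1,2): δ = 133.92°  ·
  (1,3): δ = 85.39°  ·
  (1,4): δ = 19.16°  ✓
  (1,5): δ = 26.38°  ✓
  (1,6): δ = 62.20°  ✓
  (2,3): δ = 131.47°  ·
  (2,4): δ = 65.24°  ✓
  (2,5): δ = 19.70°  ✓
  (2,6): δ = 16.11°  ✓
  (3,4): δ = 113.77°  ·
  (3,5): δ = 68.23°  ✓
  (3,6): δ = 32.42°  ✓
  (4,5): δ = 134.46°  ·
  (4,6): δ = 98.65°  ·
  (5,6): δ = 144.19°  ·
antipodal pairs: 11

count = 11; pairs: (0,2), (0,3), (0,4), (1,4), (1,5), (1,6), (2,4), (2,5), (2,6), (3,5), (3,6)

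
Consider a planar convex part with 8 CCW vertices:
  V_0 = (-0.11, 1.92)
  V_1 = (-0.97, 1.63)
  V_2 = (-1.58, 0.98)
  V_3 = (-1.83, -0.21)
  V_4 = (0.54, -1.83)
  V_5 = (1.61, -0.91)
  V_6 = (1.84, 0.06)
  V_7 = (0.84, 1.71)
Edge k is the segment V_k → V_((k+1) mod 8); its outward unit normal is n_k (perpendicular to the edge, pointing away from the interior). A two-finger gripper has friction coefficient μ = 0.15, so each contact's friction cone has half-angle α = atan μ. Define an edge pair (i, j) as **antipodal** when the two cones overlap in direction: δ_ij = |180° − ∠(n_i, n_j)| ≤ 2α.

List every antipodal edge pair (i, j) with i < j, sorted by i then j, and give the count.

α = atan 0.15 = 8.53°;  2α = 17.06°
n_0 = (-0.3195, +0.9476)
n_1 = (-0.7292, +0.6843)
n_2 = (-0.9786, +0.2056)
n_3 = (-0.5643, -0.8256)
n_4 = (+0.6520, -0.7583)
n_5 = (+0.9730, -0.2307)
n_6 = (+0.8552, +0.5183)
n_7 = (+0.2158, +0.9764)
  (0,1): δ = 151.82°  ·
  (0,2): δ = 120.50°  ·
  (0,3): δ = 52.99°  ·
  (0,4): δ = 22.05°  ·
  (0,5): δ = 58.03°  ·
  (0,6): δ = 102.58°  ·
  (0,7): δ = 148.90°  ·
  (1,2): δ = 148.68°  ·
  (1,3): δ = 81.17°  ·
  (1,4): δ = 6.13°  ✓
  (1,5): δ = 29.84°  ·
  (1,6): δ = 74.40°  ·
  (1,7): δ = 120.72°  ·
  (2,3): δ = 112.49°  ·
  (2,4): δ = 37.45°  ·
  (2,5): δ = 1.47°  ✓
  (2,6): δ = 43.08°  ·
  (2,7): δ = 89.40°  ·
  (3,4): δ = 104.96°  ·
  (3,5): δ = 68.98°  ·
  (3,6): δ = 24.43°  ·
  (3,7): δ = 21.89°  ·
  (4,5): δ = 144.03°  ·
  (4,6): δ = 99.47°  ·
  (4,7): δ = 53.15°  ·
  (5,6): δ = 135.44°  ·
  (5,7): δ = 89.13°  ·
  (6,7): δ = 133.68°  ·
antipodal pairs: 2

count = 2; pairs: (1,4), (2,5)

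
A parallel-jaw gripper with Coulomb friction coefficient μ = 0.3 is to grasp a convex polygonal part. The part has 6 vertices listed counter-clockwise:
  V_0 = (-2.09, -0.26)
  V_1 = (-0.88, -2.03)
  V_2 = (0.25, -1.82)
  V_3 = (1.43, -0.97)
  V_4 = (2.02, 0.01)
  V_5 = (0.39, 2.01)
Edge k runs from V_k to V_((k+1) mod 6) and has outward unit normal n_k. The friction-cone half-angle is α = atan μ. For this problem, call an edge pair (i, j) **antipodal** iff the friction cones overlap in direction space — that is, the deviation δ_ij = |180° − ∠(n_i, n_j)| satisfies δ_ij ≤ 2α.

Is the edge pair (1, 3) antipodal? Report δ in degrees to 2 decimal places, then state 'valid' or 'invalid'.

α = atan 0.3 = 16.70°;  2α = 33.40°
edge 1: e_1 = (+1.13, +0.21);  n_1 = (+0.1827, -0.9832)
edge 3: e_3 = (+0.59, +0.98);  n_3 = (+0.8567, -0.5158)
∠(n_1, n_3) = 48.42°
δ = |180° − 48.42°| = 131.58°
131.58° > 2α = 33.40°  →  invalid

δ = 131.58°, invalid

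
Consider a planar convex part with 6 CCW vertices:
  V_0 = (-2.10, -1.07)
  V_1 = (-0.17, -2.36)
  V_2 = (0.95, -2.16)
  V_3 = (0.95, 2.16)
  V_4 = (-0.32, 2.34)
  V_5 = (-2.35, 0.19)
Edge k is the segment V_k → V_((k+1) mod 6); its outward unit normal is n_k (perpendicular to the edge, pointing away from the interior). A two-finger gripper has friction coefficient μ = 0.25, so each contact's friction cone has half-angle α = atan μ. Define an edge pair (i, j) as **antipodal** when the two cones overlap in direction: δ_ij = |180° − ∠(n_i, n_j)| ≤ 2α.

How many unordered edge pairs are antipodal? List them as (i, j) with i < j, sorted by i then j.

α = atan 0.25 = 14.04°;  2α = 28.07°
n_0 = (-0.5557, -0.8314)
n_1 = (+0.1758, -0.9844)
n_2 = (+1.0000, -0.0000)
n_3 = (+0.1403, +0.9901)
n_4 = (-0.7271, +0.6865)
n_5 = (-0.9809, -0.1946)
  (0,1): δ = 136.12°  ·
  (0,2): δ = 56.24°  ·
  (0,3): δ = 25.69°  ✓
  (0,4): δ = 80.40°  ·
  (0,5): δ = 134.98°  ·
  (1,2): δ = 100.12°  ·
  (1,3): δ = 18.19°  ✓
  (1,4): δ = 36.52°  ·
  (1,5): δ = 91.10°  ·
  (2,3): δ = 98.07°  ·
  (2,4): δ = 43.36°  ·
  (2,5): δ = 11.22°  ✓
  (3,4): δ = 125.29°  ·
  (3,5): δ = 70.71°  ·
  (4,5): δ = 125.42°  ·
antipodal pairs: 3

count = 3; pairs: (0,3), (1,3), (2,5)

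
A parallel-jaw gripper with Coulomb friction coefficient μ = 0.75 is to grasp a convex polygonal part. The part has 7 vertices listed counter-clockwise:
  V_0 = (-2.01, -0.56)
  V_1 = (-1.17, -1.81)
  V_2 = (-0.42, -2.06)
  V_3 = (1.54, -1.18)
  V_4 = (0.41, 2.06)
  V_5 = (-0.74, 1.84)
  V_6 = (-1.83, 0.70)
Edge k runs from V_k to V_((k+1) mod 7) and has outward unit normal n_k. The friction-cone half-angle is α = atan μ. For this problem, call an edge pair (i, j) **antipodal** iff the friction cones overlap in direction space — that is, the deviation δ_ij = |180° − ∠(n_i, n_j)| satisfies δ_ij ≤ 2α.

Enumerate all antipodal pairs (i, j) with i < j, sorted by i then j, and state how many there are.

α = atan 0.75 = 36.87°;  2α = 73.74°
n_0 = (-0.8300, -0.5578)
n_1 = (-0.3162, -0.9487)
n_2 = (+0.4096, -0.9123)
n_3 = (+0.9442, +0.3293)
n_4 = (-0.1879, +0.9822)
n_5 = (-0.7228, +0.6911)
n_6 = (-0.9899, +0.1414)
  (0,1): δ = 142.34°  ·
  (0,2): δ = 99.72°  ·
  (0,3): δ = 14.67°  ✓
  (0,4): δ = 66.93°  ✓
  (0,5): δ = 102.38°  ·
  (0,6): δ = 137.97°  ·
  (1,2): δ = 137.39°  ·
  (1,3): δ = 52.34°  ✓
  (1,4): δ = 29.27°  ✓
  (1,5): δ = 64.72°  ✓
  (1,6): δ = 100.30°  ·
  (2,3): δ = 94.95°  ·
  (2,4): δ = 13.35°  ✓
  (2,5): δ = 22.11°  ✓
  (2,6): δ = 57.69°  ✓
  (3,4): δ = 98.40°  ·
  (3,5): δ = 62.94°  ✓
  (3,6): δ = 27.36°  ✓
  (4,5): δ = 144.55°  ·
  (4,6): δ = 108.96°  ·
  (5,6): δ = 144.41°  ·
antipodal pairs: 10

count = 10; pairs: (0,3), (0,4), (1,3), (1,4), (1,5), (2,4), (2,5), (2,6), (3,5), (3,6)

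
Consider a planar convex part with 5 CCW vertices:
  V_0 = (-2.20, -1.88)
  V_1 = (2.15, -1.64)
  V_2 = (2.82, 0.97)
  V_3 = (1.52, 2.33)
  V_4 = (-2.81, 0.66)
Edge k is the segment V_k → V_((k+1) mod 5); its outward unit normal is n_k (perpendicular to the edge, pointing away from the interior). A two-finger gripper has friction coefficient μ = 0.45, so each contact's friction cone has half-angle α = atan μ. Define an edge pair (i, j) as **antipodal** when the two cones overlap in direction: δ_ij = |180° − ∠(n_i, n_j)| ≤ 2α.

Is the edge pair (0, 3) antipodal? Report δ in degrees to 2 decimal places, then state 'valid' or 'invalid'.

α = atan 0.45 = 24.23°;  2α = 48.46°
edge 0: e_0 = (+4.35, +0.24);  n_0 = (+0.0551, -0.9985)
edge 3: e_3 = (-4.33, -1.67);  n_3 = (-0.3598, +0.9330)
∠(n_0, n_3) = 162.07°
δ = |180° − 162.07°| = 17.93°
17.93° ≤ 2α = 48.46°  →  valid

δ = 17.93°, valid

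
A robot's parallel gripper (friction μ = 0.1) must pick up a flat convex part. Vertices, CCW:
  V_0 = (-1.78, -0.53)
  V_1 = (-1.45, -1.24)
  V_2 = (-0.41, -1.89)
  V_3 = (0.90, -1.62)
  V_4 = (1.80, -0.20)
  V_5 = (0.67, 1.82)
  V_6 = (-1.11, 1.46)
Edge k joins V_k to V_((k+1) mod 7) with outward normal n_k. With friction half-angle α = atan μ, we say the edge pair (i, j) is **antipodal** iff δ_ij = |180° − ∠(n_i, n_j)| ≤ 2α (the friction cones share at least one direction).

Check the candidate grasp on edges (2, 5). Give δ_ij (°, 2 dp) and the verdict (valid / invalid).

α = atan 0.1 = 5.71°;  2α = 11.42°
edge 2: e_2 = (+1.31, +0.27);  n_2 = (+0.2019, -0.9794)
edge 5: e_5 = (-1.78, -0.36);  n_5 = (-0.1982, +0.9802)
∠(n_2, n_5) = 179.79°
δ = |180° − 179.79°| = 0.21°
0.21° ≤ 2α = 11.42°  →  valid

δ = 0.21°, valid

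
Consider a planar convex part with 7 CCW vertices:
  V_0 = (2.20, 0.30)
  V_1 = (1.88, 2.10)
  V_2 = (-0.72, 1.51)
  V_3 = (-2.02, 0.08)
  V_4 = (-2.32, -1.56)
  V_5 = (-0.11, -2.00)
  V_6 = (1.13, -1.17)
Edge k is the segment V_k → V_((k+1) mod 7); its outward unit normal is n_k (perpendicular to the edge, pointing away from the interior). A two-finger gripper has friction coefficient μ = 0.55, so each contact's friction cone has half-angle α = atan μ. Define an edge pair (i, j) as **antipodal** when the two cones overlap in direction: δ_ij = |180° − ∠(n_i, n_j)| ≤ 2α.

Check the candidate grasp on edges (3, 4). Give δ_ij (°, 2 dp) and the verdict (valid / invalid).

δ = 90.89°, invalid

α = atan 0.55 = 28.81°;  2α = 57.62°
edge 3: e_3 = (-0.30, -1.64);  n_3 = (-0.9837, +0.1799)
edge 4: e_4 = (+2.21, -0.44);  n_4 = (-0.1953, -0.9808)
∠(n_3, n_4) = 89.11°
δ = |180° − 89.11°| = 90.89°
90.89° > 2α = 57.62°  →  invalid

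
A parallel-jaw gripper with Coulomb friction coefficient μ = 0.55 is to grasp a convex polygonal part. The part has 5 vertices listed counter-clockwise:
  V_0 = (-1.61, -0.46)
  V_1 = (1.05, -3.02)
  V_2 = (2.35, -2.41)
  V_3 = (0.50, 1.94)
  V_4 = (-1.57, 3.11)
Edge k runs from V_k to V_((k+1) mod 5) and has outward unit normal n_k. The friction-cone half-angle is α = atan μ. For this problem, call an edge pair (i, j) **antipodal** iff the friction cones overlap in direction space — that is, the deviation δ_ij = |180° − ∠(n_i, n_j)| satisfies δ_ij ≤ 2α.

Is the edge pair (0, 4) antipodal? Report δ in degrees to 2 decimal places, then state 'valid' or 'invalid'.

δ = 133.26°, invalid

α = atan 0.55 = 28.81°;  2α = 57.62°
edge 0: e_0 = (+2.66, -2.56);  n_0 = (-0.6934, -0.7205)
edge 4: e_4 = (-0.04, -3.57);  n_4 = (-0.9999, +0.0112)
∠(n_0, n_4) = 46.74°
δ = |180° − 46.74°| = 133.26°
133.26° > 2α = 57.62°  →  invalid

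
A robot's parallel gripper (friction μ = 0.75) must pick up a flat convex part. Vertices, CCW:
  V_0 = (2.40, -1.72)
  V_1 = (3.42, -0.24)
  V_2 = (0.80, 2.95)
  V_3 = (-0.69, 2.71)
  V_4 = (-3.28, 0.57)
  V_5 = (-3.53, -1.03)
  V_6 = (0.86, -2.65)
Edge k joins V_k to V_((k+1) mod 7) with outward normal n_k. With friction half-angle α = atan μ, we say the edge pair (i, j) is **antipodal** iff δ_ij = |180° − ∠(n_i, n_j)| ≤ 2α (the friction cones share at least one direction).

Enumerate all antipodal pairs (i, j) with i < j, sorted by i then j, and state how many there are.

α = atan 0.75 = 36.87°;  2α = 73.74°
n_0 = (+0.8234, -0.5675)
n_1 = (+0.7728, +0.6347)
n_2 = (-0.1590, +0.9873)
n_3 = (-0.6370, +0.7709)
n_4 = (-0.9880, +0.1544)
n_5 = (-0.3462, -0.9382)
n_6 = (+0.5169, -0.8560)
  (0,1): δ = 106.03°  ·
  (0,2): δ = 46.28°  ✓
  (0,3): δ = 15.86°  ✓
  (0,4): δ = 25.69°  ✓
  (0,5): δ = 104.32°  ·
  (0,6): δ = 155.70°  ·
  (1,2): δ = 120.25°  ·
  (1,3): δ = 89.83°  ·
  (1,4): δ = 48.28°  ✓
  (1,5): δ = 30.35°  ✓
  (1,6): δ = 81.73°  ·
  (2,3): δ = 149.58°  ·
  (2,4): δ = 108.03°  ·
  (2,5): δ = 29.41°  ✓
  (2,6): δ = 21.98°  ✓
  (3,4): δ = 138.45°  ·
  (3,5): δ = 59.82°  ✓
  (3,6): δ = 8.44°  ✓
  (4,5): δ = 101.37°  ·
  (4,6): δ = 49.99°  ✓
  (5,6): δ = 128.62°  ·
antipodal pairs: 10

count = 10; pairs: (0,2), (0,3), (0,4), (1,4), (1,5), (2,5), (2,6), (3,5), (3,6), (4,6)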